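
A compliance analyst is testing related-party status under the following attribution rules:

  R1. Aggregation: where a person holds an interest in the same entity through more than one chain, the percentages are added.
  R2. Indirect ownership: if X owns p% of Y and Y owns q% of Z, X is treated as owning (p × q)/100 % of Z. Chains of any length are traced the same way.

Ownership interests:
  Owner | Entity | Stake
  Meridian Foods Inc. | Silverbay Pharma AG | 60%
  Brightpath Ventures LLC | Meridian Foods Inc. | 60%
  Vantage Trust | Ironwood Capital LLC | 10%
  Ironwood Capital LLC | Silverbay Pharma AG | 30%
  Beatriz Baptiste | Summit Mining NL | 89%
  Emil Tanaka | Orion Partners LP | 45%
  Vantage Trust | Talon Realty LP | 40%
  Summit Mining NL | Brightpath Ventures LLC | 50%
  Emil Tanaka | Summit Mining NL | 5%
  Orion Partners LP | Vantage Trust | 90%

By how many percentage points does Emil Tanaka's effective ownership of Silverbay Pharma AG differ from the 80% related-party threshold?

Chain via Orion Partners LP → Vantage Trust → Ironwood Capital LLC (R2): 45% × 90% × 10% × 30% = 1.215% of Silverbay Pharma AG.
Chain via Summit Mining NL → Brightpath Ventures LLC → Meridian Foods Inc. (R2): 5% × 50% × 60% × 60% = 0.9% of Silverbay Pharma AG.
Aggregating (R1): 1.215% + 0.9% = 2.115%.
2.115% falls short of the 80% threshold by 77.885 percentage points.

77.885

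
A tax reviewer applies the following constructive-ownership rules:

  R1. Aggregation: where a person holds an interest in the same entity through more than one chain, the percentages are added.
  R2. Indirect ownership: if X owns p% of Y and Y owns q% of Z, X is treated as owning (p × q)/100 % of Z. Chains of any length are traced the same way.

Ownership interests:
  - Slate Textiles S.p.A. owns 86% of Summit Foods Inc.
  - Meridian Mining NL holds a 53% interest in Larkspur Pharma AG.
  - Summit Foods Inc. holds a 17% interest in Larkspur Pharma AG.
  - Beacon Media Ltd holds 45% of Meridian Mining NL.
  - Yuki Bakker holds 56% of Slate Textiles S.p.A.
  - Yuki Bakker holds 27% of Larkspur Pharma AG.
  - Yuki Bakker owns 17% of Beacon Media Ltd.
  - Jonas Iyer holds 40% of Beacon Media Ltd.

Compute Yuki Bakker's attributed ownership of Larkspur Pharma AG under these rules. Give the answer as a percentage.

Chain via Slate Textiles S.p.A. → Summit Foods Inc. (R2): 56% × 86% × 17% = 8.1872% of Larkspur Pharma AG.
Chain via Beacon Media Ltd → Meridian Mining NL (R2): 17% × 45% × 53% = 4.0545% of Larkspur Pharma AG.
Direct interest in Larkspur Pharma AG: 27%.
Aggregating (R1): 8.1872% + 4.0545% + 27% = 39.2417%.

39.2417%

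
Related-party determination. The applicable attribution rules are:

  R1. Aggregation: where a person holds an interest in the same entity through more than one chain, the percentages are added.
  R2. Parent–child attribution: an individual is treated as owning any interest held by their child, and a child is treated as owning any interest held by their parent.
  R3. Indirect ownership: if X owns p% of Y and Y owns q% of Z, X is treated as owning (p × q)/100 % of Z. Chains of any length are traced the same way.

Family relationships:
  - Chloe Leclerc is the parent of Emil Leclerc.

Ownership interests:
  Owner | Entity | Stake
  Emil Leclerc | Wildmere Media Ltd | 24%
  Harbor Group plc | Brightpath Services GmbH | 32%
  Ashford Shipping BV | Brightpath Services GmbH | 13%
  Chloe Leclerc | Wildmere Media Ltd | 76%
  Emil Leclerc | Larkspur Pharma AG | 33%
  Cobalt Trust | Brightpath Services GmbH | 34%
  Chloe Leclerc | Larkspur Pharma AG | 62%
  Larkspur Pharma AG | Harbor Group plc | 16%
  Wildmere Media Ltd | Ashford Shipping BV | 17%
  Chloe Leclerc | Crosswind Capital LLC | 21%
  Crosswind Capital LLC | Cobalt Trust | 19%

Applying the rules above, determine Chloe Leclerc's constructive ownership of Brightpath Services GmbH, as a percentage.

By parent–child attribution (R2), Chloe Leclerc is treated as also owning Emil Leclerc's interest in Larkspur Pharma AG, giving 62% + 33% = 95%.
By parent–child attribution (R2), Chloe Leclerc is treated as also owning Emil Leclerc's interest in Wildmere Media Ltd, giving 76% + 24% = 100%.
Chain via Crosswind Capital LLC → Cobalt Trust (R3): 21% × 19% × 34% = 1.3566% of Brightpath Services GmbH.
Chain via Larkspur Pharma AG → Harbor Group plc (R3): 95% × 16% × 32% = 4.864% of Brightpath Services GmbH.
Chain via Wildmere Media Ltd → Ashford Shipping BV (R3): 100% × 17% × 13% = 2.21% of Brightpath Services GmbH.
Aggregating (R1): 1.3566% + 4.864% + 2.21% = 8.4306%.

8.4306%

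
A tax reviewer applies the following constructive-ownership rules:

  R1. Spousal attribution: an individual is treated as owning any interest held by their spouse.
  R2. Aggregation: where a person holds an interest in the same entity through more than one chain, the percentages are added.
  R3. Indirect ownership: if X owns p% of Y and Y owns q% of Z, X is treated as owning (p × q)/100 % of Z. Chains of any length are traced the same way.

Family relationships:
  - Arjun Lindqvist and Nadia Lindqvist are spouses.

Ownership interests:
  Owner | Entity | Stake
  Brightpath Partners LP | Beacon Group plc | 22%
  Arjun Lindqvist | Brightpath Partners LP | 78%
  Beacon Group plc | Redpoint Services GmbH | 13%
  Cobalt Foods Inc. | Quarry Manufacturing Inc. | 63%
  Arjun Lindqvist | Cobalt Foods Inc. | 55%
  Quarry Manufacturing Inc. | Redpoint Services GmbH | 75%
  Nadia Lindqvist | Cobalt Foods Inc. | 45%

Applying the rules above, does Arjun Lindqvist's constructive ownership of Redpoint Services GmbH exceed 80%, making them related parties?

By spousal attribution (R1), Arjun Lindqvist is treated as also owning Nadia Lindqvist's interest in Cobalt Foods Inc, giving 55% + 45% = 100%.
Chain via Cobalt Foods Inc. → Quarry Manufacturing Inc. (R3): 100% × 63% × 75% = 47.25% of Redpoint Services GmbH.
Chain via Brightpath Partners LP → Beacon Group plc (R3): 78% × 22% × 13% = 2.2308% of Redpoint Services GmbH.
Aggregating (R2): 47.25% + 2.2308% = 49.4808%.
49.4808% does not exceed the 80% threshold, so Arjun is not a related party to Redpoint Services GmbH.

No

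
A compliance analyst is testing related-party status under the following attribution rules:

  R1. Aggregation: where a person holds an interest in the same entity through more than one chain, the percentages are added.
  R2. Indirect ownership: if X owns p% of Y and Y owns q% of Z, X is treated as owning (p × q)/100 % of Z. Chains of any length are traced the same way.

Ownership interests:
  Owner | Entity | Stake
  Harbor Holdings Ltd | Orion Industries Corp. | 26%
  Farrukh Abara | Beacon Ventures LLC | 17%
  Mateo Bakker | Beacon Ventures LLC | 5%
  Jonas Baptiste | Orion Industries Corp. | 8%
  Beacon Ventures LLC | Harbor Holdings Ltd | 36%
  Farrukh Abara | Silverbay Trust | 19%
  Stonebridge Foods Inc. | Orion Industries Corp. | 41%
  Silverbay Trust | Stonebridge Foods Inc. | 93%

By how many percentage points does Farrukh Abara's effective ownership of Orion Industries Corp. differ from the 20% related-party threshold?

Chain via Beacon Ventures LLC → Harbor Holdings Ltd (R2): 17% × 36% × 26% = 1.5912% of Orion Industries Corp.
Chain via Silverbay Trust → Stonebridge Foods Inc. (R2): 19% × 93% × 41% = 7.2447% of Orion Industries Corp.
Aggregating (R1): 1.5912% + 7.2447% = 8.8359%.
8.8359% falls short of the 20% threshold by 11.1641 percentage points.

11.1641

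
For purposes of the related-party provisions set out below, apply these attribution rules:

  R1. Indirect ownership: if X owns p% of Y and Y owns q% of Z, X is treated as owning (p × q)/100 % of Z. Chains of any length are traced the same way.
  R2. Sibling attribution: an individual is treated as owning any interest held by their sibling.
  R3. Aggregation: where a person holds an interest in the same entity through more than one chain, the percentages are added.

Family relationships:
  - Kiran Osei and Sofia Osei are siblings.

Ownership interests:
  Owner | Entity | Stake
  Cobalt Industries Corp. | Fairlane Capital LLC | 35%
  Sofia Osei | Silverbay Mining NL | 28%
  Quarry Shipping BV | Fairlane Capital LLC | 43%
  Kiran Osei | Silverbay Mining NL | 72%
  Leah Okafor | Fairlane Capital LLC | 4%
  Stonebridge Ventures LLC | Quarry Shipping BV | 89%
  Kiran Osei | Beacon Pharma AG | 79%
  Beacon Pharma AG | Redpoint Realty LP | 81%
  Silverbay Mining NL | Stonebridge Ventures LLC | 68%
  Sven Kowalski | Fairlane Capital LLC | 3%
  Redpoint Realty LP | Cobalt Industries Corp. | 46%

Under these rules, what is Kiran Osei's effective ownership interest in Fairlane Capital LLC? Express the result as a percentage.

By sibling attribution (R2), Kiran Osei is treated as also owning Sofia Osei's interest in Silverbay Mining NL, giving 72% + 28% = 100%.
Chain via Silverbay Mining NL → Stonebridge Ventures LLC → Quarry Shipping BV (R1): 100% × 68% × 89% × 43% = 26.0236% of Fairlane Capital LLC.
Chain via Beacon Pharma AG → Redpoint Realty LP → Cobalt Industries Corp. (R1): 79% × 81% × 46% × 35% = 10.30239% of Fairlane Capital LLC.
Aggregating (R3): 26.0236% + 10.30239% = 36.32599%.

36.32599%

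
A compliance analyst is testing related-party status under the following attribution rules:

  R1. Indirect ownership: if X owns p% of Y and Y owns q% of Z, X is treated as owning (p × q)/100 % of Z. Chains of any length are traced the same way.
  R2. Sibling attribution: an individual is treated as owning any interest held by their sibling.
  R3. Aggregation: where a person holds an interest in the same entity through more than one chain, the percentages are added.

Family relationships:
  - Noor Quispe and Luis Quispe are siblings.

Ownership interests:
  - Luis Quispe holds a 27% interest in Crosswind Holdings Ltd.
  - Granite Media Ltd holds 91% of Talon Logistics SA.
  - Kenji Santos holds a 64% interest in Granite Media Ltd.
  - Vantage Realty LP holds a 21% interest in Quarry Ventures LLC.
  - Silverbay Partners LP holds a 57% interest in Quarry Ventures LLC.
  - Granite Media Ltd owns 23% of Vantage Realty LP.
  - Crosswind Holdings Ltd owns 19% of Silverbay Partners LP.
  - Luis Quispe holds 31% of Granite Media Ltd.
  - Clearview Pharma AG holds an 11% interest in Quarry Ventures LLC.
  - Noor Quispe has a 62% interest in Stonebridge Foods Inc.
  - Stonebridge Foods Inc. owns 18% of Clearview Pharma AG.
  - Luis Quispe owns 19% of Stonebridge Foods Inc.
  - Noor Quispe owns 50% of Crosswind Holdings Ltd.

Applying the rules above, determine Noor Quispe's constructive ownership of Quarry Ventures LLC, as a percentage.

By sibling attribution (R2), Noor Quispe is treated as also owning Luis Quispe's interest in Stonebridge Foods Inc, giving 62% + 19% = 81%.
By sibling attribution (R2), Noor Quispe is treated as also owning Luis Quispe's interest in Crosswind Holdings Ltd, giving 50% + 27% = 77%.
By sibling attribution (R2), Noor Quispe is treated as owning Luis Quispe's 31% interest in Granite Media Ltd.
Chain via Stonebridge Foods Inc. → Clearview Pharma AG (R1): 81% × 18% × 11% = 1.6038% of Quarry Ventures LLC.
Chain via Crosswind Holdings Ltd → Silverbay Partners LP (R1): 77% × 19% × 57% = 8.3391% of Quarry Ventures LLC.
Chain via Granite Media Ltd → Vantage Realty LP (R1): 31% × 23% × 21% = 1.4973% of Quarry Ventures LLC.
Aggregating (R3): 1.6038% + 8.3391% + 1.4973% = 11.4402%.

11.4402%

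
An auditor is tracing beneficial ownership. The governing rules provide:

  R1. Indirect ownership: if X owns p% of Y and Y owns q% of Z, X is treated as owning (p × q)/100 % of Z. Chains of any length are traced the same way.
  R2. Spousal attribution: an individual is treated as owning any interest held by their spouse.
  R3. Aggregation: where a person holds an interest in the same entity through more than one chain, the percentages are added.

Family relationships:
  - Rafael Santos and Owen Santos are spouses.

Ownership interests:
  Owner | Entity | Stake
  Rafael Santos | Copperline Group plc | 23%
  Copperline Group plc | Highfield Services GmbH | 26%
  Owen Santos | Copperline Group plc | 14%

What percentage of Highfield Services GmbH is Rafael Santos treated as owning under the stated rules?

9.62%

By spousal attribution (R2), Rafael Santos is treated as also owning Owen Santos's interest in Copperline Group plc, giving 23% + 14% = 37%.
Chain via Copperline Group plc (R1): 37% × 26% = 9.62% of Highfield Services GmbH.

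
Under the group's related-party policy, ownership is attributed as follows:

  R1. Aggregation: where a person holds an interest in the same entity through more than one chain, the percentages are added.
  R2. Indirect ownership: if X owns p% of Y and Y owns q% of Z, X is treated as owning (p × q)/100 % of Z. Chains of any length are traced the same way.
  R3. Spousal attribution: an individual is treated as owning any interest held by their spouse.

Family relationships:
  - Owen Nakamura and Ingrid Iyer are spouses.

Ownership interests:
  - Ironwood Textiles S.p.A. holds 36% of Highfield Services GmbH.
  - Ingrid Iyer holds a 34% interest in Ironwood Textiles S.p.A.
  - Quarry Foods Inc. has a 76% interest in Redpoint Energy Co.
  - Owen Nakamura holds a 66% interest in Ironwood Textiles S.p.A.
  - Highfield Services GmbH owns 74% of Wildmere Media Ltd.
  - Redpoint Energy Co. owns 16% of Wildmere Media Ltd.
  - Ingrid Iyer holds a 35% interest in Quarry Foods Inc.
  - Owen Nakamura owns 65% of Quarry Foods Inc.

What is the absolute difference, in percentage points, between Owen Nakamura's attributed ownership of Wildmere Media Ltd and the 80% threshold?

By spousal attribution (R3), Owen Nakamura is treated as also owning Ingrid Iyer's interest in Ironwood Textiles S.p.A, giving 66% + 34% = 100%.
By spousal attribution (R3), Owen Nakamura is treated as also owning Ingrid Iyer's interest in Quarry Foods Inc, giving 65% + 35% = 100%.
Chain via Ironwood Textiles S.p.A. → Highfield Services GmbH (R2): 100% × 36% × 74% = 26.64% of Wildmere Media Ltd.
Chain via Quarry Foods Inc. → Redpoint Energy Co. (R2): 100% × 76% × 16% = 12.16% of Wildmere Media Ltd.
Aggregating (R1): 26.64% + 12.16% = 38.8%.
38.8% falls short of the 80% threshold by 41.2 percentage points.

41.2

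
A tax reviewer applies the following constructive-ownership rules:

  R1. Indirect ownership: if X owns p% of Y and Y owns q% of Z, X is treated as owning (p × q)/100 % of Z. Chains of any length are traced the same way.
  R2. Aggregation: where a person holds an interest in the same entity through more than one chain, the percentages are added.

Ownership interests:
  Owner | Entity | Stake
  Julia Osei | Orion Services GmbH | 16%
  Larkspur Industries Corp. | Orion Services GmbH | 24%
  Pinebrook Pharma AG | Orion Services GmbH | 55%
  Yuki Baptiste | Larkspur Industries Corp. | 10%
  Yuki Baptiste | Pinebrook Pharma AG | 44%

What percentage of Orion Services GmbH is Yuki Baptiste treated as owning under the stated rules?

26.6%

Chain via Pinebrook Pharma AG (R1): 44% × 55% = 24.2% of Orion Services GmbH.
Chain via Larkspur Industries Corp. (R1): 10% × 24% = 2.4% of Orion Services GmbH.
Aggregating (R2): 24.2% + 2.4% = 26.6%.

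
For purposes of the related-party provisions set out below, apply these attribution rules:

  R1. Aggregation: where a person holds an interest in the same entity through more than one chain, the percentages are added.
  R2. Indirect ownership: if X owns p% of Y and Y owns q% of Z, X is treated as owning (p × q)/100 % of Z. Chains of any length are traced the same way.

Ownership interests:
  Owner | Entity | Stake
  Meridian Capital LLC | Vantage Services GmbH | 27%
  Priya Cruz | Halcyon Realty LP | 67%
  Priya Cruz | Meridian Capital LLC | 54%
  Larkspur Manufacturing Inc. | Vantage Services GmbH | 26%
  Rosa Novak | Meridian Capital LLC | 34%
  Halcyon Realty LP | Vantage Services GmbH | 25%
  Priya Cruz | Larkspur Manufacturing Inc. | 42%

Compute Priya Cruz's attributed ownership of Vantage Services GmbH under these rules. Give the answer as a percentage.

Chain via Meridian Capital LLC (R2): 54% × 27% = 14.58% of Vantage Services GmbH.
Chain via Halcyon Realty LP (R2): 67% × 25% = 16.75% of Vantage Services GmbH.
Chain via Larkspur Manufacturing Inc. (R2): 42% × 26% = 10.92% of Vantage Services GmbH.
Aggregating (R1): 14.58% + 16.75% + 10.92% = 42.25%.

42.25%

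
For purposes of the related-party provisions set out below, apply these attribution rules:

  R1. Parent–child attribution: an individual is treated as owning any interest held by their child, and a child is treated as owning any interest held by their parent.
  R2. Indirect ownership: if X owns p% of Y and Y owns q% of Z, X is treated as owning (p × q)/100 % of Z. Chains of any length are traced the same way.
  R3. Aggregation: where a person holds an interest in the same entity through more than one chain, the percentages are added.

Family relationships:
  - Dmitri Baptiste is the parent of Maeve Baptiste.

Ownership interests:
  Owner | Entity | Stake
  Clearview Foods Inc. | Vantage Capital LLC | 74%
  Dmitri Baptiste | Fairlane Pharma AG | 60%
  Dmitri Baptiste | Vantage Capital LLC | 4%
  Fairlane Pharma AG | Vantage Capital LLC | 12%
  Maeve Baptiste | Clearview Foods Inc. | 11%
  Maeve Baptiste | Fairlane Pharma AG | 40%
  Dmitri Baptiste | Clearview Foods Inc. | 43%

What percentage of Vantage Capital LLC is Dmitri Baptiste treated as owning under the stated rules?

By parent–child attribution (R1), Dmitri Baptiste is treated as also owning Maeve Baptiste's interest in Fairlane Pharma AG, giving 60% + 40% = 100%.
By parent–child attribution (R1), Dmitri Baptiste is treated as also owning Maeve Baptiste's interest in Clearview Foods Inc, giving 43% + 11% = 54%.
Chain via Fairlane Pharma AG (R2): 100% × 12% = 12% of Vantage Capital LLC.
Chain via Clearview Foods Inc. (R2): 54% × 74% = 39.96% of Vantage Capital LLC.
Direct interest in Vantage Capital LLC: 4%.
Aggregating (R3): 12% + 39.96% + 4% = 55.96%.

55.96%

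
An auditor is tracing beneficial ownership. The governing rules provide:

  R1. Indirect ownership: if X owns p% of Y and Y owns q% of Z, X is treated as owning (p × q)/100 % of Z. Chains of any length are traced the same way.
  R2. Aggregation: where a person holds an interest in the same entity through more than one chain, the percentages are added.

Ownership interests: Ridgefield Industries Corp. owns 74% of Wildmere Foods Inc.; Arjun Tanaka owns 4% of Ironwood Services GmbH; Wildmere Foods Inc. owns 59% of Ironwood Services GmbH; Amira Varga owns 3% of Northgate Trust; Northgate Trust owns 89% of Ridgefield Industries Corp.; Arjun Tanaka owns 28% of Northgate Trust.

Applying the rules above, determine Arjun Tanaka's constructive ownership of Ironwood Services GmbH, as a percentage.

Chain via Northgate Trust → Ridgefield Industries Corp. → Wildmere Foods Inc. (R1): 28% × 89% × 74% × 59% = 10.880072% of Ironwood Services GmbH.
Direct interest in Ironwood Services GmbH: 4%.
Aggregating (R2): 10.880072% + 4% = 14.880072%.

14.880072%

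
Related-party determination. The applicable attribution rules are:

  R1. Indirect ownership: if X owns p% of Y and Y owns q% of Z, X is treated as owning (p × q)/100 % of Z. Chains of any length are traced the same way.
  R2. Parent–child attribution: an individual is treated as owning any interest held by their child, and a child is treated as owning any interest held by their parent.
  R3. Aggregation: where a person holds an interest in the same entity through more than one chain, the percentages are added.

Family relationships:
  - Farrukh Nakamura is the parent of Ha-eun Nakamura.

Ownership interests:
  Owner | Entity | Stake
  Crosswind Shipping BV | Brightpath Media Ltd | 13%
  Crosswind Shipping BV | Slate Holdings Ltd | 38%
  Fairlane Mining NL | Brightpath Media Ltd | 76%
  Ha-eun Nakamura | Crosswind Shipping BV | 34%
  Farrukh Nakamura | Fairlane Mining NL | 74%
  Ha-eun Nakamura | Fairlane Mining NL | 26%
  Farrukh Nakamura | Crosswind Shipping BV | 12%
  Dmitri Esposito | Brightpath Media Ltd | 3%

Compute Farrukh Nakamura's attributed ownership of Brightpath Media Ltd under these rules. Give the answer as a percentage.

By parent–child attribution (R2), Farrukh Nakamura is treated as also owning Ha-eun Nakamura's interest in Crosswind Shipping BV, giving 12% + 34% = 46%.
By parent–child attribution (R2), Farrukh Nakamura is treated as also owning Ha-eun Nakamura's interest in Fairlane Mining NL, giving 74% + 26% = 100%.
Chain via Crosswind Shipping BV (R1): 46% × 13% = 5.98% of Brightpath Media Ltd.
Chain via Fairlane Mining NL (R1): 100% × 76% = 76% of Brightpath Media Ltd.
Aggregating (R3): 5.98% + 76% = 81.98%.

81.98%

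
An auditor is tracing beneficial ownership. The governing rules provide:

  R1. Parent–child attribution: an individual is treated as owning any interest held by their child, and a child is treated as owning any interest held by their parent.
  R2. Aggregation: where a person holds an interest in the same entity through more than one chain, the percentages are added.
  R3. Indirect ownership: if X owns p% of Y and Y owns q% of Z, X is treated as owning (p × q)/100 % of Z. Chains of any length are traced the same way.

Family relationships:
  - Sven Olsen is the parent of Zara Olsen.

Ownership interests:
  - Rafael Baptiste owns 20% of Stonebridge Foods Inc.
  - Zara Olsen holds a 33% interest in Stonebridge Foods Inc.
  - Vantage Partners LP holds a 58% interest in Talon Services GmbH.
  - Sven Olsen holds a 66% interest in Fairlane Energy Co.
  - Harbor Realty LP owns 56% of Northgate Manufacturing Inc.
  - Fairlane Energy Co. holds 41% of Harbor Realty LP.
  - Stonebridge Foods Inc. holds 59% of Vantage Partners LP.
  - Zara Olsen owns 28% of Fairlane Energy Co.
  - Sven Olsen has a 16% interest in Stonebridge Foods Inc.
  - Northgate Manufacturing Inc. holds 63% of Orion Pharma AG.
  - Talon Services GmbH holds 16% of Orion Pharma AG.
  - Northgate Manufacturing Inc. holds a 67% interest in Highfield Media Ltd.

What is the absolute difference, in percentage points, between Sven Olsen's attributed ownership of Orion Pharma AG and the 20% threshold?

By parent–child attribution (R1), Sven Olsen is treated as also owning Zara Olsen's interest in Stonebridge Foods Inc, giving 16% + 33% = 49%.
By parent–child attribution (R1), Sven Olsen is treated as also owning Zara Olsen's interest in Fairlane Energy Co, giving 66% + 28% = 94%.
Chain via Stonebridge Foods Inc. → Vantage Partners LP → Talon Services GmbH (R3): 49% × 59% × 58% × 16% = 2.682848% of Orion Pharma AG.
Chain via Fairlane Energy Co. → Harbor Realty LP → Northgate Manufacturing Inc. (R3): 94% × 41% × 56% × 63% = 13.596912% of Orion Pharma AG.
Aggregating (R2): 2.682848% + 13.596912% = 16.27976%.
16.27976% falls short of the 20% threshold by 3.72024 percentage points.

3.72024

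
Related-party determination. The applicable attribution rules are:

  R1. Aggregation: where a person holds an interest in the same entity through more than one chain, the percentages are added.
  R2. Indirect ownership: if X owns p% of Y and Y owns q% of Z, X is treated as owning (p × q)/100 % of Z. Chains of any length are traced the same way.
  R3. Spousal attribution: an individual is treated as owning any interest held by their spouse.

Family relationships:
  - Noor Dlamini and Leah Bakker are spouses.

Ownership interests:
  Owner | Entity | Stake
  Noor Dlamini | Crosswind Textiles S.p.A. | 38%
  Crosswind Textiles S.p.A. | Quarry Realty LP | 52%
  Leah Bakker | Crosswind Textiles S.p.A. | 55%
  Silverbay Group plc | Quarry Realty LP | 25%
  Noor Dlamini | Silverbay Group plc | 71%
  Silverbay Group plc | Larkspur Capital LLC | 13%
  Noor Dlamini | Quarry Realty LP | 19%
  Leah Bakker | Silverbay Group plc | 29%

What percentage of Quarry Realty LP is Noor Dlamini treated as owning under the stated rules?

By spousal attribution (R3), Noor Dlamini is treated as also owning Leah Bakker's interest in Silverbay Group plc, giving 71% + 29% = 100%.
By spousal attribution (R3), Noor Dlamini is treated as also owning Leah Bakker's interest in Crosswind Textiles S.p.A, giving 38% + 55% = 93%.
Chain via Silverbay Group plc (R2): 100% × 25% = 25% of Quarry Realty LP.
Chain via Crosswind Textiles S.p.A. (R2): 93% × 52% = 48.36% of Quarry Realty LP.
Direct interest in Quarry Realty LP: 19%.
Aggregating (R1): 25% + 48.36% + 19% = 92.36%.

92.36%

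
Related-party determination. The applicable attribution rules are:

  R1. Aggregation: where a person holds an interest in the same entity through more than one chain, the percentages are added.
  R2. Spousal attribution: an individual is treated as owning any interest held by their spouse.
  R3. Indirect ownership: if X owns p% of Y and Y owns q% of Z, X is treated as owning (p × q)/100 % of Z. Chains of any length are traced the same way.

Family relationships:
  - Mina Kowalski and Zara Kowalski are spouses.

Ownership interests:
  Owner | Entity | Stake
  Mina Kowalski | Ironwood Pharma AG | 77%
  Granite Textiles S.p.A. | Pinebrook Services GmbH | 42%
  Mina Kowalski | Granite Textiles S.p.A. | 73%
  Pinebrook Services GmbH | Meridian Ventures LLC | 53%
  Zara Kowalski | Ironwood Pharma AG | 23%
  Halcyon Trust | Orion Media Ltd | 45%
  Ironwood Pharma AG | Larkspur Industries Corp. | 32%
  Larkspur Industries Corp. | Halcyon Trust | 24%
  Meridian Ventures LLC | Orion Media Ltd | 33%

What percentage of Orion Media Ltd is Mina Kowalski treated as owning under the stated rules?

By spousal attribution (R2), Mina Kowalski is treated as also owning Zara Kowalski's interest in Ironwood Pharma AG, giving 77% + 23% = 100%.
Chain via Granite Textiles S.p.A. → Pinebrook Services GmbH → Meridian Ventures LLC (R3): 73% × 42% × 53% × 33% = 5.362434% of Orion Media Ltd.
Chain via Ironwood Pharma AG → Larkspur Industries Corp. → Halcyon Trust (R3): 100% × 32% × 24% × 45% = 3.456% of Orion Media Ltd.
Aggregating (R1): 5.362434% + 3.456% = 8.818434%.

8.818434%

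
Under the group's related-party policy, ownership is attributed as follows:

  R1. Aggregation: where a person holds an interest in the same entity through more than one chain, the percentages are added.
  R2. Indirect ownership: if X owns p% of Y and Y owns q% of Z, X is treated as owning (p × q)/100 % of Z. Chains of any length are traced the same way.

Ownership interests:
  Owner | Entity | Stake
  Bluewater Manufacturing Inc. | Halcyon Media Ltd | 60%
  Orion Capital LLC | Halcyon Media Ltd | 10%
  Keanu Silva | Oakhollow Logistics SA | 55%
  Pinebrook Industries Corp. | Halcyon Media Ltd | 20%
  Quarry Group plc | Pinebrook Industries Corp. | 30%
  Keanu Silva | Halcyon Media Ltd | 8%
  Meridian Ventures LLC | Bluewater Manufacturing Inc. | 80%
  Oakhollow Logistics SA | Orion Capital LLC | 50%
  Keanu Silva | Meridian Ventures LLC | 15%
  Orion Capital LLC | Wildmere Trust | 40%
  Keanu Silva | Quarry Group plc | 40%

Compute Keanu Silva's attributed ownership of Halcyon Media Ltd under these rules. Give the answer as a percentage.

Chain via Quarry Group plc → Pinebrook Industries Corp. (R2): 40% × 30% × 20% = 2.4% of Halcyon Media Ltd.
Chain via Meridian Ventures LLC → Bluewater Manufacturing Inc. (R2): 15% × 80% × 60% = 7.2% of Halcyon Media Ltd.
Chain via Oakhollow Logistics SA → Orion Capital LLC (R2): 55% × 50% × 10% = 2.75% of Halcyon Media Ltd.
Direct interest in Halcyon Media Ltd: 8%.
Aggregating (R1): 2.4% + 7.2% + 2.75% + 8% = 20.35%.

20.35%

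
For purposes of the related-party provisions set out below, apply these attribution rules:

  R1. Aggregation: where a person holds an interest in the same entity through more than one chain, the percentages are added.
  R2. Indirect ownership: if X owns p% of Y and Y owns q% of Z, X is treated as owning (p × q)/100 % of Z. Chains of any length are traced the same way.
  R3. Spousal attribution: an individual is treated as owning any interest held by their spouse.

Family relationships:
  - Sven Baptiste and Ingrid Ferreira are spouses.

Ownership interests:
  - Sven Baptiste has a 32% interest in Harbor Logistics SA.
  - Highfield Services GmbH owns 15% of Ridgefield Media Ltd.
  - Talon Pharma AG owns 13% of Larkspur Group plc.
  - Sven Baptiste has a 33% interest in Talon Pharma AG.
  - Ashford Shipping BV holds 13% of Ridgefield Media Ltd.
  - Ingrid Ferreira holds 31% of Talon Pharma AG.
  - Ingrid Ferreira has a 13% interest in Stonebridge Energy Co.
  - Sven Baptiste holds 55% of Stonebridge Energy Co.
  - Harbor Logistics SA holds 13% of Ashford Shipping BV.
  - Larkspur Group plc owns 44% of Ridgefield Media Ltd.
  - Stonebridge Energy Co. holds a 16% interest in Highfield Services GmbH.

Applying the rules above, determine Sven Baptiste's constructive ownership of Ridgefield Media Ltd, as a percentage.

5.8336%

By spousal attribution (R3), Sven Baptiste is treated as also owning Ingrid Ferreira's interest in Talon Pharma AG, giving 33% + 31% = 64%.
By spousal attribution (R3), Sven Baptiste is treated as also owning Ingrid Ferreira's interest in Stonebridge Energy Co, giving 55% + 13% = 68%.
Chain via Talon Pharma AG → Larkspur Group plc (R2): 64% × 13% × 44% = 3.6608% of Ridgefield Media Ltd.
Chain via Stonebridge Energy Co. → Highfield Services GmbH (R2): 68% × 16% × 15% = 1.632% of Ridgefield Media Ltd.
Chain via Harbor Logistics SA → Ashford Shipping BV (R2): 32% × 13% × 13% = 0.5408% of Ridgefield Media Ltd.
Aggregating (R1): 3.6608% + 1.632% + 0.5408% = 5.8336%.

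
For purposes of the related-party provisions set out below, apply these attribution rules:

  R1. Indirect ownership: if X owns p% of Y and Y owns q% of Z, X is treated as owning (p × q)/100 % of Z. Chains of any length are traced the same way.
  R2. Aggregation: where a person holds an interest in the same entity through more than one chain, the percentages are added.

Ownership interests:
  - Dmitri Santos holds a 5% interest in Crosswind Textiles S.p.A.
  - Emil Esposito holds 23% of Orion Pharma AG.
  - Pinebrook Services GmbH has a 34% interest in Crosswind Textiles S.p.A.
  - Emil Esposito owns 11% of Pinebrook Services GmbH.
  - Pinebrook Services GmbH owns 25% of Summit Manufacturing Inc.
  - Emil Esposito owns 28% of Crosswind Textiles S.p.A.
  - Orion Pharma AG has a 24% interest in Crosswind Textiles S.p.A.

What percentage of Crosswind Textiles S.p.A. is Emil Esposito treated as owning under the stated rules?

Chain via Pinebrook Services GmbH (R1): 11% × 34% = 3.74% of Crosswind Textiles S.p.A.
Chain via Orion Pharma AG (R1): 23% × 24% = 5.52% of Crosswind Textiles S.p.A.
Direct interest in Crosswind Textiles S.p.A: 28%.
Aggregating (R2): 3.74% + 5.52% + 28% = 37.26%.

37.26%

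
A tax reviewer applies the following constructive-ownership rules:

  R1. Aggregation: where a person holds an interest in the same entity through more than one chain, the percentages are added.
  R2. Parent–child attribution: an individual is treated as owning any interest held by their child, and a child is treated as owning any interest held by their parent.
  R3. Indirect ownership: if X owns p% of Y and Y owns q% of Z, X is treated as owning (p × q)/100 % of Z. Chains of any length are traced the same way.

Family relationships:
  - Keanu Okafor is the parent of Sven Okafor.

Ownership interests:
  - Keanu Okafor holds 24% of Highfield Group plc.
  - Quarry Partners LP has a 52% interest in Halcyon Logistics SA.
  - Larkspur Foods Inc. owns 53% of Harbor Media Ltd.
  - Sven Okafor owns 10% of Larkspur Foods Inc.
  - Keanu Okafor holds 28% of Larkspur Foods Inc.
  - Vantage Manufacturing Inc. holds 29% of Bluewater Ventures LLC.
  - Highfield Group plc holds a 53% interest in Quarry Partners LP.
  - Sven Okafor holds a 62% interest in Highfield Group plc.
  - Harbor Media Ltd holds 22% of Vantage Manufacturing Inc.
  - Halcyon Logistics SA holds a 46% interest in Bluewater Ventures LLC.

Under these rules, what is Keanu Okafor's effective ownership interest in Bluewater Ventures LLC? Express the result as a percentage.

By parent–child attribution (R2), Keanu Okafor is treated as also owning Sven Okafor's interest in Larkspur Foods Inc, giving 28% + 10% = 38%.
By parent–child attribution (R2), Keanu Okafor is treated as also owning Sven Okafor's interest in Highfield Group plc, giving 24% + 62% = 86%.
Chain via Larkspur Foods Inc. → Harbor Media Ltd → Vantage Manufacturing Inc. (R3): 38% × 53% × 22% × 29% = 1.284932% of Bluewater Ventures LLC.
Chain via Highfield Group plc → Quarry Partners LP → Halcyon Logistics SA (R3): 86% × 53% × 52% × 46% = 10.902736% of Bluewater Ventures LLC.
Aggregating (R1): 1.284932% + 10.902736% = 12.187668%.

12.187668%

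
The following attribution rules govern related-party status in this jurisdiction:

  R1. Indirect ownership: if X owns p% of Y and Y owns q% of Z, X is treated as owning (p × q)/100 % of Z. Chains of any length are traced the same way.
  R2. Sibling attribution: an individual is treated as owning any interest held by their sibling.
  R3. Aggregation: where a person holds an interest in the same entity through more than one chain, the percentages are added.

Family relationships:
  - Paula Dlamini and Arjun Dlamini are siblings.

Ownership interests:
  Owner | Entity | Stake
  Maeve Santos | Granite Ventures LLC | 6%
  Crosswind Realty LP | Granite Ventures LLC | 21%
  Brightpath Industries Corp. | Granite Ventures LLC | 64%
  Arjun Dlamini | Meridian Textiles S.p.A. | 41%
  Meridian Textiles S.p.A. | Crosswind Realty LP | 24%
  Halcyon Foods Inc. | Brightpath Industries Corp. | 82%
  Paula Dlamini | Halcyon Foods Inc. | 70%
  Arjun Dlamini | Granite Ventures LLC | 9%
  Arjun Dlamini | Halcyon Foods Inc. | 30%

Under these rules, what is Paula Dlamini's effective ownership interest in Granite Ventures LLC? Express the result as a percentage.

63.5464%

By sibling attribution (R2), Paula Dlamini is treated as also owning Arjun Dlamini's interest in Halcyon Foods Inc, giving 70% + 30% = 100%.
By sibling attribution (R2), Paula Dlamini is treated as owning Arjun Dlamini's 41% interest in Meridian Textiles S.p.A.
By sibling attribution (R2), Paula Dlamini is treated as owning Arjun Dlamini's 9% interest in Granite Ventures LLC.
Chain via Halcyon Foods Inc. → Brightpath Industries Corp. (R1): 100% × 82% × 64% = 52.48% of Granite Ventures LLC.
Chain via Meridian Textiles S.p.A. → Crosswind Realty LP (R1): 41% × 24% × 21% = 2.0664% of Granite Ventures LLC.
Direct interest in Granite Ventures LLC: 9%.
Aggregating (R3): 52.48% + 2.0664% + 9% = 63.5464%.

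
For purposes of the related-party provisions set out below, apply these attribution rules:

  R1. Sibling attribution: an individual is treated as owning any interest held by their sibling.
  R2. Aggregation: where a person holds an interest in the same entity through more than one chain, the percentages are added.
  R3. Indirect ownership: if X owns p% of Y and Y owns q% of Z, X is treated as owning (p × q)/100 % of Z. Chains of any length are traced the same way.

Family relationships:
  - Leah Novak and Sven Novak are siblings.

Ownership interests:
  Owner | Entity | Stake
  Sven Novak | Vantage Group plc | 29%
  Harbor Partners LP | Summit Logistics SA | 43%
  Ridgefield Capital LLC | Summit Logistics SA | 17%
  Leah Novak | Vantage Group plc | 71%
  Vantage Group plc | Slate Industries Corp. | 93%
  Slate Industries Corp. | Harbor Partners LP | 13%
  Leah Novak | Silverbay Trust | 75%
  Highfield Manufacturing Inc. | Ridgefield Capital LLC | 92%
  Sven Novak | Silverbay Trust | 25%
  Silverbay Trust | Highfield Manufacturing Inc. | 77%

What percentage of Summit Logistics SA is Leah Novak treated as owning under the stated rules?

By sibling attribution (R1), Leah Novak is treated as also owning Sven Novak's interest in Silverbay Trust, giving 75% + 25% = 100%.
By sibling attribution (R1), Leah Novak is treated as also owning Sven Novak's interest in Vantage Group plc, giving 71% + 29% = 100%.
Chain via Silverbay Trust → Highfield Manufacturing Inc. → Ridgefield Capital LLC (R3): 100% × 77% × 92% × 17% = 12.0428% of Summit Logistics SA.
Chain via Vantage Group plc → Slate Industries Corp. → Harbor Partners LP (R3): 100% × 93% × 13% × 43% = 5.1987% of Summit Logistics SA.
Aggregating (R2): 12.0428% + 5.1987% = 17.2415%.

17.2415%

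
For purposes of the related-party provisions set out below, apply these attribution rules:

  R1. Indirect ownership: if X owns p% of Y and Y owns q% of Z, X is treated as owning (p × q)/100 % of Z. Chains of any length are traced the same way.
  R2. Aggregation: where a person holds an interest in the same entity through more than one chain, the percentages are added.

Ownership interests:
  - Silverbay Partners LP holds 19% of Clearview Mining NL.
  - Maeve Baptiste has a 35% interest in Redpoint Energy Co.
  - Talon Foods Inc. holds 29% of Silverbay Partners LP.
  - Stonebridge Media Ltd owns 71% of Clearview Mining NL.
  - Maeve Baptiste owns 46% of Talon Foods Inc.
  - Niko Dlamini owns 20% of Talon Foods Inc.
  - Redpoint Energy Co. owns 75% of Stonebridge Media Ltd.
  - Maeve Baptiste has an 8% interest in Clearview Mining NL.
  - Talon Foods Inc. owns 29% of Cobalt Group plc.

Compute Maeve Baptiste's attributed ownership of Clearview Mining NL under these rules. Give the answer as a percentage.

29.1721%

Chain via Redpoint Energy Co. → Stonebridge Media Ltd (R1): 35% × 75% × 71% = 18.6375% of Clearview Mining NL.
Chain via Talon Foods Inc. → Silverbay Partners LP (R1): 46% × 29% × 19% = 2.5346% of Clearview Mining NL.
Direct interest in Clearview Mining NL: 8%.
Aggregating (R2): 18.6375% + 2.5346% + 8% = 29.1721%.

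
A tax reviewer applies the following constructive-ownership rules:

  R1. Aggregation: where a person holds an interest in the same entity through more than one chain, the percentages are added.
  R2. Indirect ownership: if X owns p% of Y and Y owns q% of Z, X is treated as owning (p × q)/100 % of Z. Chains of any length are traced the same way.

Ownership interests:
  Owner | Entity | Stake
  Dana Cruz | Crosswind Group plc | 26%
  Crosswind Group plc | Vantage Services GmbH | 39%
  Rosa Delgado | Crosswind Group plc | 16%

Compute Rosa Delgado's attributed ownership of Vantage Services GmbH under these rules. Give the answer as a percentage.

6.24%

Chain via Crosswind Group plc (R2): 16% × 39% = 6.24% of Vantage Services GmbH.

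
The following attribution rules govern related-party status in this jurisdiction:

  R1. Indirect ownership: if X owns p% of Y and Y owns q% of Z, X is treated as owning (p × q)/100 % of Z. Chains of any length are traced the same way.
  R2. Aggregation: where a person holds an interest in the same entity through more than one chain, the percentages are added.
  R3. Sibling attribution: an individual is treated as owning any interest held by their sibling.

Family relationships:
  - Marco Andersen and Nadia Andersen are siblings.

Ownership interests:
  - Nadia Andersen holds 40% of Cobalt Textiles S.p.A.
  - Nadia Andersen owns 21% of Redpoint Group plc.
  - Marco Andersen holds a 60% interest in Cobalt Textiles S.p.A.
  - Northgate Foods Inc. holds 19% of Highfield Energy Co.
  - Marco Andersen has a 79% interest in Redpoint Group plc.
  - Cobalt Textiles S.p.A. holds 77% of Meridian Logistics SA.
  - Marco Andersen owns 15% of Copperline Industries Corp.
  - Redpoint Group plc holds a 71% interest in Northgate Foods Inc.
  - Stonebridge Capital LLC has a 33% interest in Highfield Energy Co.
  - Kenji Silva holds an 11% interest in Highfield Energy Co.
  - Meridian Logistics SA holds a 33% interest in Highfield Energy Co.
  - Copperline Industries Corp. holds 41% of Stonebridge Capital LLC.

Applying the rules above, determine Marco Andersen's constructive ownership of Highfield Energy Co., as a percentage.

By sibling attribution (R3), Marco Andersen is treated as also owning Nadia Andersen's interest in Redpoint Group plc, giving 79% + 21% = 100%.
By sibling attribution (R3), Marco Andersen is treated as also owning Nadia Andersen's interest in Cobalt Textiles S.p.A, giving 60% + 40% = 100%.
Chain via Redpoint Group plc → Northgate Foods Inc. (R1): 100% × 71% × 19% = 13.49% of Highfield Energy Co.
Chain via Copperline Industries Corp. → Stonebridge Capital LLC (R1): 15% × 41% × 33% = 2.0295% of Highfield Energy Co.
Chain via Cobalt Textiles S.p.A. → Meridian Logistics SA (R1): 100% × 77% × 33% = 25.41% of Highfield Energy Co.
Aggregating (R2): 13.49% + 2.0295% + 25.41% = 40.9295%.

40.9295%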